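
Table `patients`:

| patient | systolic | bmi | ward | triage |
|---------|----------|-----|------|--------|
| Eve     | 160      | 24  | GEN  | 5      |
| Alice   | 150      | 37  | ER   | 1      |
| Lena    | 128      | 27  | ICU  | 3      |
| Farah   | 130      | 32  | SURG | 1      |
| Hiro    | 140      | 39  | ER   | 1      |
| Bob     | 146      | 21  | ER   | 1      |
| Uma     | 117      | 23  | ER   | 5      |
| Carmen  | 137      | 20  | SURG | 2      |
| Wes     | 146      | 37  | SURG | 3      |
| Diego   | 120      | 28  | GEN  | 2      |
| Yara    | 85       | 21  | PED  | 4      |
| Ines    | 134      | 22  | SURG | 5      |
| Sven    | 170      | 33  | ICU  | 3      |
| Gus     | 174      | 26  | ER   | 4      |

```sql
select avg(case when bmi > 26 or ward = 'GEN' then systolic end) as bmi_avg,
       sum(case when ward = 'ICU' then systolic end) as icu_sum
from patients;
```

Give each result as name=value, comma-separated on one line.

bmi_avg=143, icu_sum=298

[bmi_avg: bmi > 26 or ward = 'GEN']
patient=Eve: ✓ → 160
patient=Alice: ✓ → 150
patient=Lena: ✓ → 128
patient=Farah: ✓ → 130
patient=Hiro: ✓ → 140
patient=Bob: ✗
patient=Uma: ✗
patient=Carmen: ✗
patient=Wes: ✓ → 146
patient=Diego: ✓ → 120
patient=Yara: ✗
patient=Ines: ✗
patient=Sven: ✓ → 170
patient=Gus: ✗
bmi_avg = (160 + 150 + 128 + 130 + 140 + 146 + 120 + 170) / 8 = 143
—
[icu_sum: ward = 'ICU']
patient=Eve: ✗
patient=Alice: ✗
patient=Lena: ✓ → 128
patient=Farah: ✗
patient=Hiro: ✗
patient=Bob: ✗
patient=Uma: ✗
patient=Carmen: ✗
patient=Wes: ✗
patient=Diego: ✗
patient=Yara: ✗
patient=Ines: ✗
patient=Sven: ✓ → 170
patient=Gus: ✗
icu_sum = 128 + 170 = 298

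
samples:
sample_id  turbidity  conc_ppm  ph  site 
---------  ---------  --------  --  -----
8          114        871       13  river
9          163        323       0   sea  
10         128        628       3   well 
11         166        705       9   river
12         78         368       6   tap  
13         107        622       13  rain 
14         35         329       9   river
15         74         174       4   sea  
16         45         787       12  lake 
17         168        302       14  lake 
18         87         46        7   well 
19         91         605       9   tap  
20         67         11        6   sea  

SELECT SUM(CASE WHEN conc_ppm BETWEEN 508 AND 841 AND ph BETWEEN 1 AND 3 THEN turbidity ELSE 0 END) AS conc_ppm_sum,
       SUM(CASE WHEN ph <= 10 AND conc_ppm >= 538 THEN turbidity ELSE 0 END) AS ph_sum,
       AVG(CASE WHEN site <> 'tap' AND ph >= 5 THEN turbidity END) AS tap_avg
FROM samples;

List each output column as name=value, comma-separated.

conc_ppm_sum=128, ph_sum=385, tap_avg=98.625

[conc_ppm_sum: conc_ppm BETWEEN 508 AND 841 AND ph BETWEEN 1 AND 3]
sample_id=8: ✗
sample_id=9: ✗
sample_id=10: ✓ → 128
sample_id=11: ✗
sample_id=12: ✗
sample_id=13: ✗
sample_id=14: ✗
sample_id=15: ✗
sample_id=16: ✗
sample_id=17: ✗
sample_id=18: ✗
sample_id=19: ✗
sample_id=20: ✗
conc_ppm_sum = 128
—
[ph_sum: ph <= 10 AND conc_ppm >= 538]
sample_id=8: ✗
sample_id=9: ✗
sample_id=10: ✓ → 128
sample_id=11: ✓ → 166
sample_id=12: ✗
sample_id=13: ✗
sample_id=14: ✗
sample_id=15: ✗
sample_id=16: ✗
sample_id=17: ✗
sample_id=18: ✗
sample_id=19: ✓ → 91
sample_id=20: ✗
ph_sum = 128 + 166 + 91 = 385
—
[tap_avg: site <> 'tap' AND ph >= 5]
sample_id=8: ✓ → 114
sample_id=9: ✗
sample_id=10: ✗
sample_id=11: ✓ → 166
sample_id=12: ✗
sample_id=13: ✓ → 107
sample_id=14: ✓ → 35
sample_id=15: ✗
sample_id=16: ✓ → 45
sample_id=17: ✓ → 168
sample_id=18: ✓ → 87
sample_id=19: ✗
sample_id=20: ✓ → 67
tap_avg = (114 + 166 + 107 + 35 + 45 + 168 + 87 + 67) / 8 = 98.625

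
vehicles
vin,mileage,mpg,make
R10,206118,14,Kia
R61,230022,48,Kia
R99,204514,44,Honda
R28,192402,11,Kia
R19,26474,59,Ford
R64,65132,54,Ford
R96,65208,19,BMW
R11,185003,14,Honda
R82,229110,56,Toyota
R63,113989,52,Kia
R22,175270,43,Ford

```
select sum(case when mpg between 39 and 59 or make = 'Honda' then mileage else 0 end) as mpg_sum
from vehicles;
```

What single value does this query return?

vin=R10: ✗
vin=R61: ✓ → 230022
vin=R99: ✓ → 204514
vin=R28: ✗
vin=R19: ✓ → 26474
vin=R64: ✓ → 65132
vin=R96: ✗
vin=R11: ✓ → 185003
vin=R82: ✓ → 229110
vin=R63: ✓ → 113989
vin=R22: ✓ → 175270
mpg_sum = 230022 + 204514 + 26474 + 65132 + 185003 + 229110 + 113989 + 175270 = 1229514

1229514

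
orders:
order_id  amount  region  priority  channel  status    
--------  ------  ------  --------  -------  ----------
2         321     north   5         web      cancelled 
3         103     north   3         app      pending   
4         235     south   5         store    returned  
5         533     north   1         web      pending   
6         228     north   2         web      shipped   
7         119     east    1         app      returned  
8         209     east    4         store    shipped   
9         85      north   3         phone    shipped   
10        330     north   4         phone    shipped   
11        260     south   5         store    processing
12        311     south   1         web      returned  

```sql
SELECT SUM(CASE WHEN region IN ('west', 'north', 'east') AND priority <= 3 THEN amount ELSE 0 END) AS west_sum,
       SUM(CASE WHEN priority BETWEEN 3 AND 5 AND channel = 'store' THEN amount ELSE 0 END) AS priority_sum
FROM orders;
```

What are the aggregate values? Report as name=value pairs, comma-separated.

[west_sum: region IN ('west', 'north', 'east') AND priority <= 3]
order_id=2: ✗
order_id=3: ✓ → 103
order_id=4: ✗
order_id=5: ✓ → 533
order_id=6: ✓ → 228
order_id=7: ✓ → 119
order_id=8: ✗
order_id=9: ✓ → 85
order_id=10: ✗
order_id=11: ✗
order_id=12: ✗
west_sum = 103 + 533 + 228 + 119 + 85 = 1068
—
[priority_sum: priority BETWEEN 3 AND 5 AND channel = 'store']
order_id=2: ✗
order_id=3: ✗
order_id=4: ✓ → 235
order_id=5: ✗
order_id=6: ✗
order_id=7: ✗
order_id=8: ✓ → 209
order_id=9: ✗
order_id=10: ✗
order_id=11: ✓ → 260
order_id=12: ✗
priority_sum = 235 + 209 + 260 = 704

west_sum=1068, priority_sum=704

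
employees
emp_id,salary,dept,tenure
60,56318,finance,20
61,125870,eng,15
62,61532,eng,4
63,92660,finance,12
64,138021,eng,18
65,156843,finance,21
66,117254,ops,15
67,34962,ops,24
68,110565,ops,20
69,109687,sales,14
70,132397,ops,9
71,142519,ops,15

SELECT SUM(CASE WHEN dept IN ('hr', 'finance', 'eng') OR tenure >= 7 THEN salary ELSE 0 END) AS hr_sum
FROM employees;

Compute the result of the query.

1278628

emp_id=60: ✓ → 56318
emp_id=61: ✓ → 125870
emp_id=62: ✓ → 61532
emp_id=63: ✓ → 92660
emp_id=64: ✓ → 138021
emp_id=65: ✓ → 156843
emp_id=66: ✓ → 117254
emp_id=67: ✓ → 34962
emp_id=68: ✓ → 110565
emp_id=69: ✓ → 109687
emp_id=70: ✓ → 132397
emp_id=71: ✓ → 142519
hr_sum = 56318 + 125870 + 61532 + 92660 + 138021 + 156843 + 117254 + 34962 + 110565 + 109687 + 132397 + 142519 = 1278628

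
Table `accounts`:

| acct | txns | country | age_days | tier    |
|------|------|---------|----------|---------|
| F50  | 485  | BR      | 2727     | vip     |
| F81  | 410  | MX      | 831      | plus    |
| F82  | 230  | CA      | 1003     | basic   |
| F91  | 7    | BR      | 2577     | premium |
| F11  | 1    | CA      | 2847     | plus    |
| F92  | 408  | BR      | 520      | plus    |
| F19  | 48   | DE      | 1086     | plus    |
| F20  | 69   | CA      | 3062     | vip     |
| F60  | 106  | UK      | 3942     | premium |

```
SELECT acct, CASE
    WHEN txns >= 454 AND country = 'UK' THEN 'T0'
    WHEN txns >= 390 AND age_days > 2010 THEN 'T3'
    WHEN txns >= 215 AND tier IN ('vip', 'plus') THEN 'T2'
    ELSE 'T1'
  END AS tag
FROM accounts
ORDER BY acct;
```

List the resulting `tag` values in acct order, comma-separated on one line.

T1, T1, T1, T3, T1, T2, T1, T1, T2

acct=F11: ELSE → T1
acct=F19: ELSE → T1
acct=F20: ELSE → T1
acct=F50: txns >= 390 AND age_days > 2010 → T3
acct=F60: ELSE → T1
acct=F81: txns >= 215 AND tier IN ('vip', 'plus') → T2
acct=F82: ELSE → T1
acct=F91: ELSE → T1
acct=F92: txns >= 215 AND tier IN ('vip', 'plus') → T2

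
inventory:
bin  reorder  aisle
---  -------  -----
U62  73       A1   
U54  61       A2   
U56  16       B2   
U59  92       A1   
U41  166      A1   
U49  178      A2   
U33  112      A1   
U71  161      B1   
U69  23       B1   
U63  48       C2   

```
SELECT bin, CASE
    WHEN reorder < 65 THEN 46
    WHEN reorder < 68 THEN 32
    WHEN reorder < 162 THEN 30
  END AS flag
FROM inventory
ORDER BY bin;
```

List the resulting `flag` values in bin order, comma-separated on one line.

30, NULL, NULL, 46, 46, 30, 30, 46, 46, 30

bin=U33: reorder < 162 → 30
bin=U41: (no match → NULL) → NULL
bin=U49: (no match → NULL) → NULL
bin=U54: reorder < 65 → 46
bin=U56: reorder < 65 → 46
bin=U59: reorder < 162 → 30
bin=U62: reorder < 162 → 30
bin=U63: reorder < 65 → 46
bin=U69: reorder < 65 → 46
bin=U71: reorder < 162 → 30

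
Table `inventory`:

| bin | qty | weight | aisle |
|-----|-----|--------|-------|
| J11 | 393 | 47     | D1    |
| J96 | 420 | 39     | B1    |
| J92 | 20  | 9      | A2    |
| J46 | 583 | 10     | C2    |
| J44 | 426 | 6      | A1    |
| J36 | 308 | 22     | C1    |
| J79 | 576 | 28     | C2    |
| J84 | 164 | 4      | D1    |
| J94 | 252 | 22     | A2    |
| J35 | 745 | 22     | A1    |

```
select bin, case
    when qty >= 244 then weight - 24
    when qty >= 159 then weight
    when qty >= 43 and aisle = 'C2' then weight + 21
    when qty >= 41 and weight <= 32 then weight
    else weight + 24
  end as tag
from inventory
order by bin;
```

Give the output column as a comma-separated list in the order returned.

bin=J11: qty >= 244 → 23
bin=J35: qty >= 244 → -2
bin=J36: qty >= 244 → -2
bin=J44: qty >= 244 → -18
bin=J46: qty >= 244 → -14
bin=J79: qty >= 244 → 4
bin=J84: qty >= 159 → 4
bin=J92: ELSE → 33
bin=J94: qty >= 244 → -2
bin=J96: qty >= 244 → 15

23, -2, -2, -18, -14, 4, 4, 33, -2, 15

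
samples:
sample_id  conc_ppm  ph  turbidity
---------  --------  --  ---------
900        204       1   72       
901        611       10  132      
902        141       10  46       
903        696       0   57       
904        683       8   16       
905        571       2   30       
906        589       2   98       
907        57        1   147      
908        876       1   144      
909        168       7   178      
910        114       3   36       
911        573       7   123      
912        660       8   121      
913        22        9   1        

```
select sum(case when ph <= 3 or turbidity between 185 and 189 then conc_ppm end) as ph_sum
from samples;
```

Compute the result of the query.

3107

sample_id=900: ✓ → 204
sample_id=901: ✗
sample_id=902: ✗
sample_id=903: ✓ → 696
sample_id=904: ✗
sample_id=905: ✓ → 571
sample_id=906: ✓ → 589
sample_id=907: ✓ → 57
sample_id=908: ✓ → 876
sample_id=909: ✗
sample_id=910: ✓ → 114
sample_id=911: ✗
sample_id=912: ✗
sample_id=913: ✗
ph_sum = 204 + 696 + 571 + 589 + 57 + 876 + 114 = 3107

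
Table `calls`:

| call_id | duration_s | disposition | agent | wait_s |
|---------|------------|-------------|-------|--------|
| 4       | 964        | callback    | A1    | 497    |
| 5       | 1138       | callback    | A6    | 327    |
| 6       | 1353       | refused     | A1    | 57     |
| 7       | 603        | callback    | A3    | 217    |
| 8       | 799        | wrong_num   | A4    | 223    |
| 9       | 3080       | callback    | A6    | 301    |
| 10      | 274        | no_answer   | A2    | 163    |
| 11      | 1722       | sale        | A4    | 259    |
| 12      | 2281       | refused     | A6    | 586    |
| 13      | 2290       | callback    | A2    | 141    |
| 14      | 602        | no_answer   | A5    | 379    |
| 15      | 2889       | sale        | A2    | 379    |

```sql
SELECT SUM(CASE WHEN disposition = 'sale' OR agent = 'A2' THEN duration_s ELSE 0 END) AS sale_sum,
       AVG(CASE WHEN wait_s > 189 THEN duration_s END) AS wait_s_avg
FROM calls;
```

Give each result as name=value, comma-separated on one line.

sale_sum=7175, wait_s_avg=1564.2222222222

[sale_sum: disposition = 'sale' OR agent = 'A2']
call_id=4: ✗
call_id=5: ✗
call_id=6: ✗
call_id=7: ✗
call_id=8: ✗
call_id=9: ✗
call_id=10: ✓ → 274
call_id=11: ✓ → 1722
call_id=12: ✗
call_id=13: ✓ → 2290
call_id=14: ✗
call_id=15: ✓ → 2889
sale_sum = 274 + 1722 + 2290 + 2889 = 7175
—
[wait_s_avg: wait_s > 189]
call_id=4: ✓ → 964
call_id=5: ✓ → 1138
call_id=6: ✗
call_id=7: ✓ → 603
call_id=8: ✓ → 799
call_id=9: ✓ → 3080
call_id=10: ✗
call_id=11: ✓ → 1722
call_id=12: ✓ → 2281
call_id=13: ✗
call_id=14: ✓ → 602
call_id=15: ✓ → 2889
wait_s_avg = (964 + 1138 + 603 + 799 + 3080 + 1722 + 2281 + 602 + 2889) / 9 = 1564.2222222222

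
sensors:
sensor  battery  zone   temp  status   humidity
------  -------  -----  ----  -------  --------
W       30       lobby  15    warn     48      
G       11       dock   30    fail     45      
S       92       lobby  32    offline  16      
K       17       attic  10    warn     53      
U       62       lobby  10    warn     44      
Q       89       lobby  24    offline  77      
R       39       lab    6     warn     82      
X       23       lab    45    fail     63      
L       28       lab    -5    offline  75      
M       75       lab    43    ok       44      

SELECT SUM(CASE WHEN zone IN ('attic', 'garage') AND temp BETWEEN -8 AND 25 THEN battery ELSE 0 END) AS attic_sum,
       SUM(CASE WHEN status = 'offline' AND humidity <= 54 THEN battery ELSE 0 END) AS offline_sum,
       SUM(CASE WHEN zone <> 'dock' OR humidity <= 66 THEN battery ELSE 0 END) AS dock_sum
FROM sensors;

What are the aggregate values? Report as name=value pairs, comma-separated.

[attic_sum: zone IN ('attic', 'garage') AND temp BETWEEN -8 AND 25]
sensor=W: ✗
sensor=G: ✗
sensor=S: ✗
sensor=K: ✓ → 17
sensor=U: ✗
sensor=Q: ✗
sensor=R: ✗
sensor=X: ✗
sensor=L: ✗
sensor=M: ✗
attic_sum = 17
—
[offline_sum: status = 'offline' AND humidity <= 54]
sensor=W: ✗
sensor=G: ✗
sensor=S: ✓ → 92
sensor=K: ✗
sensor=U: ✗
sensor=Q: ✗
sensor=R: ✗
sensor=X: ✗
sensor=L: ✗
sensor=M: ✗
offline_sum = 92
—
[dock_sum: zone <> 'dock' OR humidity <= 66]
sensor=W: ✓ → 30
sensor=G: ✓ → 11
sensor=S: ✓ → 92
sensor=K: ✓ → 17
sensor=U: ✓ → 62
sensor=Q: ✓ → 89
sensor=R: ✓ → 39
sensor=X: ✓ → 23
sensor=L: ✓ → 28
sensor=M: ✓ → 75
dock_sum = 30 + 11 + 92 + 17 + 62 + 89 + 39 + 23 + 28 + 75 = 466

attic_sum=17, offline_sum=92, dock_sum=466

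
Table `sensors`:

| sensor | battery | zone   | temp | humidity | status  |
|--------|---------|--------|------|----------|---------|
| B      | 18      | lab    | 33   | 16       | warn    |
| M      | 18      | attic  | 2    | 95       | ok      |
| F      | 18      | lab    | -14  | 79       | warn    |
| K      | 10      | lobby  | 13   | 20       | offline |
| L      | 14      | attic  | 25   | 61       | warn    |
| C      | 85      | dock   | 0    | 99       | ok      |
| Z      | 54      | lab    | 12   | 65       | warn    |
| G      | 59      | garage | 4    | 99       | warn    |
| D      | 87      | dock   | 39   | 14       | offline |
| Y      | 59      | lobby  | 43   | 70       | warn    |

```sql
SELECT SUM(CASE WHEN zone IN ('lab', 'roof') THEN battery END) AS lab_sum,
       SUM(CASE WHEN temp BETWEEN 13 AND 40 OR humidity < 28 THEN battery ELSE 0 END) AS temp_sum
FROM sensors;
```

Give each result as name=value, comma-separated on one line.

[lab_sum: zone IN ('lab', 'roof')]
sensor=B: ✓ → 18
sensor=M: ✗
sensor=F: ✓ → 18
sensor=K: ✗
sensor=L: ✗
sensor=C: ✗
sensor=Z: ✓ → 54
sensor=G: ✗
sensor=D: ✗
sensor=Y: ✗
lab_sum = 18 + 18 + 54 = 90
—
[temp_sum: temp BETWEEN 13 AND 40 OR humidity < 28]
sensor=B: ✓ → 18
sensor=M: ✗
sensor=F: ✗
sensor=K: ✓ → 10
sensor=L: ✓ → 14
sensor=C: ✗
sensor=Z: ✗
sensor=G: ✗
sensor=D: ✓ → 87
sensor=Y: ✗
temp_sum = 18 + 10 + 14 + 87 = 129

lab_sum=90, temp_sum=129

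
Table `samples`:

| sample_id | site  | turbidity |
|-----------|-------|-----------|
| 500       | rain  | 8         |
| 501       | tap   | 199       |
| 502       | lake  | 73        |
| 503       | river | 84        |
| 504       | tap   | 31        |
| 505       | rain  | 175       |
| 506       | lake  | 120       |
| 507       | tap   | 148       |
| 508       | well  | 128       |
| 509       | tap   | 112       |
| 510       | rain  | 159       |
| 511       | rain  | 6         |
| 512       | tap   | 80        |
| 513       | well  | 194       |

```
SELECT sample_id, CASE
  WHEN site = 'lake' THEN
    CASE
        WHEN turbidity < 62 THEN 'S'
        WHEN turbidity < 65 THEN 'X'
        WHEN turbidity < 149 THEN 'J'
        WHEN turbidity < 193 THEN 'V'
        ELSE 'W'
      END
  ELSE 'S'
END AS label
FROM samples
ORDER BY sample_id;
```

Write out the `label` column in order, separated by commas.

sample_id=500: site='rain' → outer ELSE → S
sample_id=501: site='tap' → outer ELSE → S
sample_id=502: site='lake' → inner[turbidity < 149] → J
sample_id=503: site='river' → outer ELSE → S
sample_id=504: site='tap' → outer ELSE → S
sample_id=505: site='rain' → outer ELSE → S
sample_id=506: site='lake' → inner[turbidity < 149] → J
sample_id=507: site='tap' → outer ELSE → S
sample_id=508: site='well' → outer ELSE → S
sample_id=509: site='tap' → outer ELSE → S
sample_id=510: site='rain' → outer ELSE → S
sample_id=511: site='rain' → outer ELSE → S
sample_id=512: site='tap' → outer ELSE → S
sample_id=513: site='well' → outer ELSE → S

S, S, J, S, S, S, J, S, S, S, S, S, S, S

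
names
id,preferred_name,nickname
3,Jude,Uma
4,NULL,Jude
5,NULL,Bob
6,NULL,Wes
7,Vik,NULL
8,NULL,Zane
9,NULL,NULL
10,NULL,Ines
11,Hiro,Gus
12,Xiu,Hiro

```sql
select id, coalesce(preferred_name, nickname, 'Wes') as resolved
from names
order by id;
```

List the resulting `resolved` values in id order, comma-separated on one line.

id=3: preferred_name=Jude → Jude
id=4: preferred_name=NULL, nickname=Jude → Jude
id=5: preferred_name=NULL, nickname=Bob → Bob
id=6: preferred_name=NULL, nickname=Wes → Wes
id=7: preferred_name=Vik → Vik
id=8: preferred_name=NULL, nickname=Zane → Zane
id=9: preferred_name=NULL, nickname=NULL, → literal Wes → Wes
id=10: preferred_name=NULL, nickname=Ines → Ines
id=11: preferred_name=Hiro → Hiro
id=12: preferred_name=Xiu → Xiu

Jude, Jude, Bob, Wes, Vik, Zane, Wes, Ines, Hiro, Xiu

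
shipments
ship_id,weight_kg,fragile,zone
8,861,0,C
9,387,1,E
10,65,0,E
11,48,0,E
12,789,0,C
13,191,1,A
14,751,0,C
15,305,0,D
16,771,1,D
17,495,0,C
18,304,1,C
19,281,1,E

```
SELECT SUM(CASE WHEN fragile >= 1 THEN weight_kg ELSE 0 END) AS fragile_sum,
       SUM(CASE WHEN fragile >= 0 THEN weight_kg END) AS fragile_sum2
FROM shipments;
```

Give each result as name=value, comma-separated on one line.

[fragile_sum: fragile >= 1]
ship_id=8: ✗
ship_id=9: ✓ → 387
ship_id=10: ✗
ship_id=11: ✗
ship_id=12: ✗
ship_id=13: ✓ → 191
ship_id=14: ✗
ship_id=15: ✗
ship_id=16: ✓ → 771
ship_id=17: ✗
ship_id=18: ✓ → 304
ship_id=19: ✓ → 281
fragile_sum = 387 + 191 + 771 + 304 + 281 = 1934
—
[fragile_sum2: fragile >= 0]
ship_id=8: ✓ → 861
ship_id=9: ✓ → 387
ship_id=10: ✓ → 65
ship_id=11: ✓ → 48
ship_id=12: ✓ → 789
ship_id=13: ✓ → 191
ship_id=14: ✓ → 751
ship_id=15: ✓ → 305
ship_id=16: ✓ → 771
ship_id=17: ✓ → 495
ship_id=18: ✓ → 304
ship_id=19: ✓ → 281
fragile_sum2 = 861 + 387 + 65 + 48 + 789 + 191 + 751 + 305 + 771 + 495 + 304 + 281 = 5248

fragile_sum=1934, fragile_sum2=5248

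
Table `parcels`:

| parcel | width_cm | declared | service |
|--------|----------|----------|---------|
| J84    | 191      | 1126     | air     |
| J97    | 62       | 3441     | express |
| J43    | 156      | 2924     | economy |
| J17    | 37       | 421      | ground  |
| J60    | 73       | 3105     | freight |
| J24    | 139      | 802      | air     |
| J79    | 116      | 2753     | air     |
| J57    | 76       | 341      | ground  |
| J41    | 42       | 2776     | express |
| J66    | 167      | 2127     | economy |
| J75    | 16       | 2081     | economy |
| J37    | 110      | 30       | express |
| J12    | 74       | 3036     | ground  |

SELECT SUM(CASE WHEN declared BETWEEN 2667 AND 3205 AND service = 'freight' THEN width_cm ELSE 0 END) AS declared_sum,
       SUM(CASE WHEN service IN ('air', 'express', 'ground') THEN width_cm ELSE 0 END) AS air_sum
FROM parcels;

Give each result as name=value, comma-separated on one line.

declared_sum=73, air_sum=847

[declared_sum: declared BETWEEN 2667 AND 3205 AND service = 'freight']
parcel=J84: ✗
parcel=J97: ✗
parcel=J43: ✗
parcel=J17: ✗
parcel=J60: ✓ → 73
parcel=J24: ✗
parcel=J79: ✗
parcel=J57: ✗
parcel=J41: ✗
parcel=J66: ✗
parcel=J75: ✗
parcel=J37: ✗
parcel=J12: ✗
declared_sum = 73
—
[air_sum: service IN ('air', 'express', 'ground')]
parcel=J84: ✓ → 191
parcel=J97: ✓ → 62
parcel=J43: ✗
parcel=J17: ✓ → 37
parcel=J60: ✗
parcel=J24: ✓ → 139
parcel=J79: ✓ → 116
parcel=J57: ✓ → 76
parcel=J41: ✓ → 42
parcel=J66: ✗
parcel=J75: ✗
parcel=J37: ✓ → 110
parcel=J12: ✓ → 74
air_sum = 191 + 62 + 37 + 139 + 116 + 76 + 42 + 110 + 74 = 847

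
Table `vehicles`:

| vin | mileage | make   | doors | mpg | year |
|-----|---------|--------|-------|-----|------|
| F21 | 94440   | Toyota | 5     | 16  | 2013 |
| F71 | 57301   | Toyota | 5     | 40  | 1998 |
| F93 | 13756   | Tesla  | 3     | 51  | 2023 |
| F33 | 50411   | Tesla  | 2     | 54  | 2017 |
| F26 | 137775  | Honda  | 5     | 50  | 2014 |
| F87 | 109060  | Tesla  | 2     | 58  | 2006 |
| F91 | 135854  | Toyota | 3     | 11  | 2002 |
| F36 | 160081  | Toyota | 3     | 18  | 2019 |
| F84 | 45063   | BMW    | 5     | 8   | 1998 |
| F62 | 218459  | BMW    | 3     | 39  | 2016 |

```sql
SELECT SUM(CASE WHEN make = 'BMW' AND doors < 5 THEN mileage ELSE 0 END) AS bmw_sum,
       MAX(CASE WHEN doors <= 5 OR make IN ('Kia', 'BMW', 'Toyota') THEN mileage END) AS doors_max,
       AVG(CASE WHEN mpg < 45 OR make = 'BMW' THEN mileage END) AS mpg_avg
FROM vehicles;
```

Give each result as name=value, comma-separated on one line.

[bmw_sum: make = 'BMW' AND doors < 5]
vin=F21: ✗
vin=F71: ✗
vin=F93: ✗
vin=F33: ✗
vin=F26: ✗
vin=F87: ✗
vin=F91: ✗
vin=F36: ✗
vin=F84: ✗
vin=F62: ✓ → 218459
bmw_sum = 218459
—
[doors_max: doors <= 5 OR make IN ('Kia', 'BMW', 'Toyota')]
vin=F21: ✓ → 94440
vin=F71: ✓ → 57301
vin=F93: ✓ → 13756
vin=F33: ✓ → 50411
vin=F26: ✓ → 137775
vin=F87: ✓ → 109060
vin=F91: ✓ → 135854
vin=F36: ✓ → 160081
vin=F84: ✓ → 45063
vin=F62: ✓ → 218459
doors_max = MAX(94440, 57301, 13756, 50411, 137775, 109060, 135854, 160081, 45063, 218459) = 218459
—
[mpg_avg: mpg < 45 OR make = 'BMW']
vin=F21: ✓ → 94440
vin=F71: ✓ → 57301
vin=F93: ✗
vin=F33: ✗
vin=F26: ✗
vin=F87: ✗
vin=F91: ✓ → 135854
vin=F36: ✓ → 160081
vin=F84: ✓ → 45063
vin=F62: ✓ → 218459
mpg_avg = (94440 + 57301 + 135854 + 160081 + 45063 + 218459) / 6 = 118533

bmw_sum=218459, doors_max=218459, mpg_avg=118533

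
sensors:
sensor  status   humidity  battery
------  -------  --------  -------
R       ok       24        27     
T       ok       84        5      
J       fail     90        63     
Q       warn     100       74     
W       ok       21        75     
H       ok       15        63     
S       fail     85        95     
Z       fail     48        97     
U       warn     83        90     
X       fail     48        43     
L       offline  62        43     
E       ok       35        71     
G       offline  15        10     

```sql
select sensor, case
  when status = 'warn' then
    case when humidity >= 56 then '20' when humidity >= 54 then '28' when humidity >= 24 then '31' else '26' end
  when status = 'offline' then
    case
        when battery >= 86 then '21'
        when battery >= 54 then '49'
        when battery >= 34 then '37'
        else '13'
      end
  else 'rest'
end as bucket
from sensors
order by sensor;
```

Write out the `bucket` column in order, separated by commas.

sensor=E: status='ok' → outer ELSE → rest
sensor=G: status='offline' → inner[ELSE] → 13
sensor=H: status='ok' → outer ELSE → rest
sensor=J: status='fail' → outer ELSE → rest
sensor=L: status='offline' → inner[battery >= 34] → 37
sensor=Q: status='warn' → inner[humidity >= 56] → 20
sensor=R: status='ok' → outer ELSE → rest
sensor=S: status='fail' → outer ELSE → rest
sensor=T: status='ok' → outer ELSE → rest
sensor=U: status='warn' → inner[humidity >= 56] → 20
sensor=W: status='ok' → outer ELSE → rest
sensor=X: status='fail' → outer ELSE → rest
sensor=Z: status='fail' → outer ELSE → rest

rest, 13, rest, rest, 37, 20, rest, rest, rest, 20, rest, rest, rest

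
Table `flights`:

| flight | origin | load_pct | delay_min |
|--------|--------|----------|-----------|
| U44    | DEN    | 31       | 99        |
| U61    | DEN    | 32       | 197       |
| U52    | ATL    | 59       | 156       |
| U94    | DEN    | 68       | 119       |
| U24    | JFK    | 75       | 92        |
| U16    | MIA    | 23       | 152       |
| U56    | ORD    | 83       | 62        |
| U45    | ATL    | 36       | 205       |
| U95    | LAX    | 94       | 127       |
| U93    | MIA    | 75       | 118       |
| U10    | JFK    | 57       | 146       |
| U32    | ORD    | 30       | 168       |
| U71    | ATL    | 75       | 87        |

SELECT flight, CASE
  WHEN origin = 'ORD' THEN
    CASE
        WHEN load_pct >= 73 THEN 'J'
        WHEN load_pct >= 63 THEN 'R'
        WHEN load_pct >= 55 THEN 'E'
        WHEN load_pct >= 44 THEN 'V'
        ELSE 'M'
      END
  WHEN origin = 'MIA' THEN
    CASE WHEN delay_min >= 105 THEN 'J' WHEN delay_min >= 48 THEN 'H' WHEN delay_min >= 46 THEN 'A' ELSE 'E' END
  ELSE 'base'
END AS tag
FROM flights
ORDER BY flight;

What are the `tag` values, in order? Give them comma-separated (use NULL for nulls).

base, J, base, M, base, base, base, J, base, base, J, base, base

flight=U10: origin='JFK' → outer ELSE → base
flight=U16: origin='MIA' → inner[delay_min >= 105] → J
flight=U24: origin='JFK' → outer ELSE → base
flight=U32: origin='ORD' → inner[ELSE] → M
flight=U44: origin='DEN' → outer ELSE → base
flight=U45: origin='ATL' → outer ELSE → base
flight=U52: origin='ATL' → outer ELSE → base
flight=U56: origin='ORD' → inner[load_pct >= 73] → J
flight=U61: origin='DEN' → outer ELSE → base
flight=U71: origin='ATL' → outer ELSE → base
flight=U93: origin='MIA' → inner[delay_min >= 105] → J
flight=U94: origin='DEN' → outer ELSE → base
flight=U95: origin='LAX' → outer ELSE → base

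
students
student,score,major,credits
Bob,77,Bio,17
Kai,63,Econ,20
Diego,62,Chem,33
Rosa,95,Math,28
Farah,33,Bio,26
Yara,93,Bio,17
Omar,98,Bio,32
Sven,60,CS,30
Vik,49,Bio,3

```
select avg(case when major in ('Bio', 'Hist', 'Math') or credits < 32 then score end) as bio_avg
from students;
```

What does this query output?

71

student=Bob: ✓ → 77
student=Kai: ✓ → 63
student=Diego: ✗
student=Rosa: ✓ → 95
student=Farah: ✓ → 33
student=Yara: ✓ → 93
student=Omar: ✓ → 98
student=Sven: ✓ → 60
student=Vik: ✓ → 49
bio_avg = (77 + 63 + 95 + 33 + 93 + 98 + 60 + 49) / 8 = 71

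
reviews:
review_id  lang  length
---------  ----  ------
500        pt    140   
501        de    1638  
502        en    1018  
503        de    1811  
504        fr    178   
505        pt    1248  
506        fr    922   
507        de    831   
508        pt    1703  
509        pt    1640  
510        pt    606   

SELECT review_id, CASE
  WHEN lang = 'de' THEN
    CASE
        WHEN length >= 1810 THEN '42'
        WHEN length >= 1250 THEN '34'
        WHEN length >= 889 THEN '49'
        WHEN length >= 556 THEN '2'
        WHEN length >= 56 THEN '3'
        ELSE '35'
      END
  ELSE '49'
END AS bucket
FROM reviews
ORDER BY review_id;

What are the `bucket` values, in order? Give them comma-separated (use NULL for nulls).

review_id=500: lang='pt' → outer ELSE → 49
review_id=501: lang='de' → inner[length >= 1250] → 34
review_id=502: lang='en' → outer ELSE → 49
review_id=503: lang='de' → inner[length >= 1810] → 42
review_id=504: lang='fr' → outer ELSE → 49
review_id=505: lang='pt' → outer ELSE → 49
review_id=506: lang='fr' → outer ELSE → 49
review_id=507: lang='de' → inner[length >= 556] → 2
review_id=508: lang='pt' → outer ELSE → 49
review_id=509: lang='pt' → outer ELSE → 49
review_id=510: lang='pt' → outer ELSE → 49

49, 34, 49, 42, 49, 49, 49, 2, 49, 49, 49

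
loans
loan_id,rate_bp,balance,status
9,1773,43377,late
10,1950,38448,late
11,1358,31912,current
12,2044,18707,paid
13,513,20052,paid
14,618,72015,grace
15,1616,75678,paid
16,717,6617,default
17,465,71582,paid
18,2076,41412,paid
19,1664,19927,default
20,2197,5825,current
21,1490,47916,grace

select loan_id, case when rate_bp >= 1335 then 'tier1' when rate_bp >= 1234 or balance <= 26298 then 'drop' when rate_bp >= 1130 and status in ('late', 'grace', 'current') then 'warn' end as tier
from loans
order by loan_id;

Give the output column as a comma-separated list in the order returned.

loan_id=9: rate_bp >= 1335 → tier1
loan_id=10: rate_bp >= 1335 → tier1
loan_id=11: rate_bp >= 1335 → tier1
loan_id=12: rate_bp >= 1335 → tier1
loan_id=13: rate_bp >= 1234 or balance <= 26298 → drop
loan_id=14: (no match → NULL) → NULL
loan_id=15: rate_bp >= 1335 → tier1
loan_id=16: rate_bp >= 1234 or balance <= 26298 → drop
loan_id=17: (no match → NULL) → NULL
loan_id=18: rate_bp >= 1335 → tier1
loan_id=19: rate_bp >= 1335 → tier1
loan_id=20: rate_bp >= 1335 → tier1
loan_id=21: rate_bp >= 1335 → tier1

tier1, tier1, tier1, tier1, drop, NULL, tier1, drop, NULL, tier1, tier1, tier1, tier1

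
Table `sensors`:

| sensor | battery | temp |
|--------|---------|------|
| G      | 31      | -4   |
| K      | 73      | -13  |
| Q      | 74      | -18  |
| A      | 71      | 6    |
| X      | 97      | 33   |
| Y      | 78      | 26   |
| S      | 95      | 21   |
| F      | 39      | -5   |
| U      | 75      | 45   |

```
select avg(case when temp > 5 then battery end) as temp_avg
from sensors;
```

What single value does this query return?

83.2

sensor=G: ✗
sensor=K: ✗
sensor=Q: ✗
sensor=A: ✓ → 71
sensor=X: ✓ → 97
sensor=Y: ✓ → 78
sensor=S: ✓ → 95
sensor=F: ✗
sensor=U: ✓ → 75
temp_avg = (71 + 97 + 78 + 95 + 75) / 5 = 83.2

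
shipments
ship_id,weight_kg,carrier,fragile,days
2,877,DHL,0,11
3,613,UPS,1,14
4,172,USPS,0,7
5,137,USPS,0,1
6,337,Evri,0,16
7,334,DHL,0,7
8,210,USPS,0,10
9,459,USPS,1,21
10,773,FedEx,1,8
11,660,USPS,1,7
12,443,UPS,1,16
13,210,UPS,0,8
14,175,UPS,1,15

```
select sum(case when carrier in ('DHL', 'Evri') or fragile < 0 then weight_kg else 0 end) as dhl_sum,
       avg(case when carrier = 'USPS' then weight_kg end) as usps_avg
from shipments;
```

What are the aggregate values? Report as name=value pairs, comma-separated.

dhl_sum=1548, usps_avg=327.6

[dhl_sum: carrier in ('DHL', 'Evri') or fragile < 0]
ship_id=2: ✓ → 877
ship_id=3: ✗
ship_id=4: ✗
ship_id=5: ✗
ship_id=6: ✓ → 337
ship_id=7: ✓ → 334
ship_id=8: ✗
ship_id=9: ✗
ship_id=10: ✗
ship_id=11: ✗
ship_id=12: ✗
ship_id=13: ✗
ship_id=14: ✗
dhl_sum = 877 + 337 + 334 = 1548
—
[usps_avg: carrier = 'USPS']
ship_id=2: ✗
ship_id=3: ✗
ship_id=4: ✓ → 172
ship_id=5: ✓ → 137
ship_id=6: ✗
ship_id=7: ✗
ship_id=8: ✓ → 210
ship_id=9: ✓ → 459
ship_id=10: ✗
ship_id=11: ✓ → 660
ship_id=12: ✗
ship_id=13: ✗
ship_id=14: ✗
usps_avg = (172 + 137 + 210 + 459 + 660) / 5 = 327.6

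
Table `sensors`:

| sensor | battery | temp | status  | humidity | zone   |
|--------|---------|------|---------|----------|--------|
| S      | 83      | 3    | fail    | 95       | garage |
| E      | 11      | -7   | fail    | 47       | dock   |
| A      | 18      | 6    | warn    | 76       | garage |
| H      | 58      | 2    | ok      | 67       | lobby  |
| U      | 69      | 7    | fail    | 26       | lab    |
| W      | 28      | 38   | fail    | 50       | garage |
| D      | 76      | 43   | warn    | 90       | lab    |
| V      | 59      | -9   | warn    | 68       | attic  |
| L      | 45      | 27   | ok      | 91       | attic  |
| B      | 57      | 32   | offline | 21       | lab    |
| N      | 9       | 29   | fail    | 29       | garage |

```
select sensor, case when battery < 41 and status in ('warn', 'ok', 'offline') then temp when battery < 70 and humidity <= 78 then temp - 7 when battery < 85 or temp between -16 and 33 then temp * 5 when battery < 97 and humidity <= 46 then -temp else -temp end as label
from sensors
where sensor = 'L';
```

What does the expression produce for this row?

135

sensor = L: battery=45, temp=27, status=ok, humidity=91, zone=attic.
battery < 41 and status in ('warn', 'ok', 'offline') → false
battery < 70 and humidity <= 78 → false
battery < 85 or temp between -16 and 33 → true → 135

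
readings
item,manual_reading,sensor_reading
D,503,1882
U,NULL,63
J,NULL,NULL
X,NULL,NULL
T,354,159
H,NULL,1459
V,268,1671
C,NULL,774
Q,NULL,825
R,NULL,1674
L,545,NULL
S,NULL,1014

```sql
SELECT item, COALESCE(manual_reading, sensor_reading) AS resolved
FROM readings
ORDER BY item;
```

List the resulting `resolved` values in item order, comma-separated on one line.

774, 503, 1459, NULL, 545, 825, 1674, 1014, 354, 63, 268, NULL

item=C: manual_reading=NULL, sensor_reading=774 → 774
item=D: manual_reading=503 → 503
item=H: manual_reading=NULL, sensor_reading=1459 → 1459
item=J: manual_reading=NULL, sensor_reading=NULL (all NULL) → NULL
item=L: manual_reading=545 → 545
item=Q: manual_reading=NULL, sensor_reading=825 → 825
item=R: manual_reading=NULL, sensor_reading=1674 → 1674
item=S: manual_reading=NULL, sensor_reading=1014 → 1014
item=T: manual_reading=354 → 354
item=U: manual_reading=NULL, sensor_reading=63 → 63
item=V: manual_reading=268 → 268
item=X: manual_reading=NULL, sensor_reading=NULL (all NULL) → NULL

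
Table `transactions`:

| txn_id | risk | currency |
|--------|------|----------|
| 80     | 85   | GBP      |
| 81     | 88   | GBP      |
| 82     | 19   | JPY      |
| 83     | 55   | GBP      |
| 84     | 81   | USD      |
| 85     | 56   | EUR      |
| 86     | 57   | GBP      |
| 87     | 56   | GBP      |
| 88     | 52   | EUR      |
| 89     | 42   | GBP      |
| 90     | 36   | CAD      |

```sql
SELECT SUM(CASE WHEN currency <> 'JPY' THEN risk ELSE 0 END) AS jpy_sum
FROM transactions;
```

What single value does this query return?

608

txn_id=80: ✓ → 85
txn_id=81: ✓ → 88
txn_id=82: ✗
txn_id=83: ✓ → 55
txn_id=84: ✓ → 81
txn_id=85: ✓ → 56
txn_id=86: ✓ → 57
txn_id=87: ✓ → 56
txn_id=88: ✓ → 52
txn_id=89: ✓ → 42
txn_id=90: ✓ → 36
jpy_sum = 85 + 88 + 55 + 81 + 56 + 57 + 56 + 52 + 42 + 36 = 608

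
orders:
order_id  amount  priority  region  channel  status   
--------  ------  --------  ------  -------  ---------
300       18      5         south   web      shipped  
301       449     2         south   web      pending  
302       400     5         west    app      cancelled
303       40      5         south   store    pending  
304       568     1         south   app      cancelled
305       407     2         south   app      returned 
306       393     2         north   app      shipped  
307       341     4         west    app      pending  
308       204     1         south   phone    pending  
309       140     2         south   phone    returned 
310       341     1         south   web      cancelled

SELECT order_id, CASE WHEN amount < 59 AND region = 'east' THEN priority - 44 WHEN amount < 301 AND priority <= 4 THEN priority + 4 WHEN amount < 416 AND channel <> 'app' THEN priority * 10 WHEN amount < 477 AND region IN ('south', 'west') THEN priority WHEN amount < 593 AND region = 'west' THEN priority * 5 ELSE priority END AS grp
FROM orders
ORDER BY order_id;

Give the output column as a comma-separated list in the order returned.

50, 2, 5, 50, 1, 2, 2, 4, 5, 6, 10

order_id=300: amount < 416 AND channel <> 'app' → 50
order_id=301: amount < 477 AND region IN ('south', 'west') → 2
order_id=302: amount < 477 AND region IN ('south', 'west') → 5
order_id=303: amount < 416 AND channel <> 'app' → 50
order_id=304: ELSE → 1
order_id=305: amount < 477 AND region IN ('south', 'west') → 2
order_id=306: ELSE → 2
order_id=307: amount < 477 AND region IN ('south', 'west') → 4
order_id=308: amount < 301 AND priority <= 4 → 5
order_id=309: amount < 301 AND priority <= 4 → 6
order_id=310: amount < 416 AND channel <> 'app' → 10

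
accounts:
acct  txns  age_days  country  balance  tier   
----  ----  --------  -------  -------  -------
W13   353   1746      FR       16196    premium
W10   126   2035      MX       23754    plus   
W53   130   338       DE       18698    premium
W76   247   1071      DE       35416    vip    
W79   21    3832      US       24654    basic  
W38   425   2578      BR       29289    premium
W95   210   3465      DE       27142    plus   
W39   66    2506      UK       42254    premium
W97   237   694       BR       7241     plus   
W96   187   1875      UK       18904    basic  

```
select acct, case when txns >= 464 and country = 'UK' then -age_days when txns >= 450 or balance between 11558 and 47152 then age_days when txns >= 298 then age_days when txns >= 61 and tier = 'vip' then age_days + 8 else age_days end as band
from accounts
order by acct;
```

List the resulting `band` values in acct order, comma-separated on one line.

2035, 1746, 2578, 2506, 338, 1071, 3832, 3465, 1875, 694

acct=W10: txns >= 450 or balance between 11558 and 47152 → 2035
acct=W13: txns >= 450 or balance between 11558 and 47152 → 1746
acct=W38: txns >= 450 or balance between 11558 and 47152 → 2578
acct=W39: txns >= 450 or balance between 11558 and 47152 → 2506
acct=W53: txns >= 450 or balance between 11558 and 47152 → 338
acct=W76: txns >= 450 or balance between 11558 and 47152 → 1071
acct=W79: txns >= 450 or balance between 11558 and 47152 → 3832
acct=W95: txns >= 450 or balance between 11558 and 47152 → 3465
acct=W96: txns >= 450 or balance between 11558 and 47152 → 1875
acct=W97: ELSE → 694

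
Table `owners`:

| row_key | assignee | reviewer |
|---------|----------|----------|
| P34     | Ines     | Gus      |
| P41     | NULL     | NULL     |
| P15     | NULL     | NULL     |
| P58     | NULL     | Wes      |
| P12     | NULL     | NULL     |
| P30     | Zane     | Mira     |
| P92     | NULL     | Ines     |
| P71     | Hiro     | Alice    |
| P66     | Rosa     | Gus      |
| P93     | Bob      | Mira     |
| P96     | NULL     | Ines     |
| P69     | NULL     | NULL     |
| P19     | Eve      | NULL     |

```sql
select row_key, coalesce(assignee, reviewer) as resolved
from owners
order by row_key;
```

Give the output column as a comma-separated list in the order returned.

row_key=P12: assignee=NULL, reviewer=NULL (all NULL) → NULL
row_key=P15: assignee=NULL, reviewer=NULL (all NULL) → NULL
row_key=P19: assignee=Eve → Eve
row_key=P30: assignee=Zane → Zane
row_key=P34: assignee=Ines → Ines
row_key=P41: assignee=NULL, reviewer=NULL (all NULL) → NULL
row_key=P58: assignee=NULL, reviewer=Wes → Wes
row_key=P66: assignee=Rosa → Rosa
row_key=P69: assignee=NULL, reviewer=NULL (all NULL) → NULL
row_key=P71: assignee=Hiro → Hiro
row_key=P92: assignee=NULL, reviewer=Ines → Ines
row_key=P93: assignee=Bob → Bob
row_key=P96: assignee=NULL, reviewer=Ines → Ines

NULL, NULL, Eve, Zane, Ines, NULL, Wes, Rosa, NULL, Hiro, Ines, Bob, Ines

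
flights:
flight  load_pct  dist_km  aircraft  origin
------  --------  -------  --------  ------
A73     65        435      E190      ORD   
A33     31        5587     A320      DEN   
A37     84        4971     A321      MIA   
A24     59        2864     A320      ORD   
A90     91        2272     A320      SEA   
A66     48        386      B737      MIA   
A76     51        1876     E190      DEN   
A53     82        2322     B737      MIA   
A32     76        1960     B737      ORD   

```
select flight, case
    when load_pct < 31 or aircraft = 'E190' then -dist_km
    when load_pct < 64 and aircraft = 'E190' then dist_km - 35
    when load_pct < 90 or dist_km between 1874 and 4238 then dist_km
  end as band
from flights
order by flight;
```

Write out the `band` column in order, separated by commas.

2864, 1960, 5587, 4971, 2322, 386, -435, -1876, 2272

flight=A24: load_pct < 90 or dist_km between 1874 and 4238 → 2864
flight=A32: load_pct < 90 or dist_km between 1874 and 4238 → 1960
flight=A33: load_pct < 90 or dist_km between 1874 and 4238 → 5587
flight=A37: load_pct < 90 or dist_km between 1874 and 4238 → 4971
flight=A53: load_pct < 90 or dist_km between 1874 and 4238 → 2322
flight=A66: load_pct < 90 or dist_km between 1874 and 4238 → 386
flight=A73: load_pct < 31 or aircraft = 'E190' → -435
flight=A76: load_pct < 31 or aircraft = 'E190' → -1876
flight=A90: load_pct < 90 or dist_km between 1874 and 4238 → 2272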